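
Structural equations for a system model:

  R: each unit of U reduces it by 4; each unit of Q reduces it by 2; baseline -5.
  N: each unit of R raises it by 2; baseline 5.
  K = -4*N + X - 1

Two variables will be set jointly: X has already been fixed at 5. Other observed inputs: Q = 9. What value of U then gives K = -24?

With X held at 5:
Substituting into the R equation gives R = -4*U - 23.
Substituting into the N equation gives N = -8*U - 41.
Substituting into the K equation gives K = 32*U + 168.
Solve 32*U + 168 = -24: U = (-24 - 168) / 32 = -6.

U = -6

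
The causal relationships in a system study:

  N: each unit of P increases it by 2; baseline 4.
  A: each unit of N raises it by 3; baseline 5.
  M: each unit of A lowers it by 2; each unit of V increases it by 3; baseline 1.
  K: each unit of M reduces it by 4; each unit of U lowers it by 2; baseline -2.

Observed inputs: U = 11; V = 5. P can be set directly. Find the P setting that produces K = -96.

P = -3

Substituting into the A equation gives A = 6*P + 17.
Substituting into the M equation gives M = -12*P - 18.
This gives K = 48*P + 48.
Solve 48*P + 48 = -96: P = (-96 - 48) / 48 = -3.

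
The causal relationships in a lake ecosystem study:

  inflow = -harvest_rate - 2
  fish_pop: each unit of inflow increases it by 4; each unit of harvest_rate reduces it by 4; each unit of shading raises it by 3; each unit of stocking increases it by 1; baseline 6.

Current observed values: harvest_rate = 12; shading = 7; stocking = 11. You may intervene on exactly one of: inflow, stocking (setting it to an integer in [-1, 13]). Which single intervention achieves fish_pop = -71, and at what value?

Intervening on inflow: fish_pop = 4*inflow - 10. Reaching -71 requires inflow = -61/4, not an integer.
Intervening on stocking: with other inputs at their observed values, fish_pop = stocking - 77. Solving for -71 gives stocking = 6, within [-1, 13].

set stocking = 6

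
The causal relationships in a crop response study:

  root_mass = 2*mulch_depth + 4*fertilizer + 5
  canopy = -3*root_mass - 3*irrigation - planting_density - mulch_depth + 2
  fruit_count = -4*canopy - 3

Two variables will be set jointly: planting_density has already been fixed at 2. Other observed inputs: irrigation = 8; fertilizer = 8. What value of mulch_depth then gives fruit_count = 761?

With planting_density held at 2:
Substituting into the root_mass equation gives root_mass = 2*mulch_depth + 37.
Substituting into the canopy equation gives canopy = -7*mulch_depth - 135.
This gives fruit_count = 28*mulch_depth + 537.
Solve 28*mulch_depth + 537 = 761: mulch_depth = (761 - 537) / 28 = 8.

mulch_depth = 8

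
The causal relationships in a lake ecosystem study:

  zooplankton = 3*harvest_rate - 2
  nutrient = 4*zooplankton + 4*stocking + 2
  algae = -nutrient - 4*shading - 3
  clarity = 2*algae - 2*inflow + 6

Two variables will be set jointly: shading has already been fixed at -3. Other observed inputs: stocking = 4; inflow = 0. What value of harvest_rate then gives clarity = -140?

harvest_rate = 6

With shading held at -3:
Substituting into the nutrient equation gives nutrient = 12*harvest_rate + 10.
Substituting into the algae equation gives algae = -12*harvest_rate - 1.
Substituting into the clarity equation gives clarity = -24*harvest_rate + 4.
Solve -24*harvest_rate + 4 = -140: harvest_rate = (-140 - 4) / -24 = 6.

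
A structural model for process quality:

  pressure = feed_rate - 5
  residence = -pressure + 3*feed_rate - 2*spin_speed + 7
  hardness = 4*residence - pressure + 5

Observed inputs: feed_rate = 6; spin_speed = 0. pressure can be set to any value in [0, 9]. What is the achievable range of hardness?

Intervening on pressure fixes its value directly, overriding its dependence on feed_rate.
Substituting into the residence equation gives residence = -pressure + 25.
This gives hardness = -5*pressure + 105.
Linear in pressure, so extremes are at the endpoints: pressure = 0 gives hardness = 105; pressure = 9 gives hardness = 60.

60 to 105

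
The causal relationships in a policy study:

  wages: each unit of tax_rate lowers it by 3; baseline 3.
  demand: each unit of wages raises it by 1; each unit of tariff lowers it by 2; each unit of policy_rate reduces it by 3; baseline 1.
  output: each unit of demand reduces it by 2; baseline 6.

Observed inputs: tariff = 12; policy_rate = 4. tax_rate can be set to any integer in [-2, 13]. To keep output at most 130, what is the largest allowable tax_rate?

tax_rate = 10

Substituting into the demand equation gives demand = -3*tax_rate - 32.
Substituting into the output equation gives output = 6*tax_rate + 70.
Require 6*tax_rate + 70 ≤ 130, so tax_rate ≤ 10.
The largest integer in [-2, 13] satisfying this is 10.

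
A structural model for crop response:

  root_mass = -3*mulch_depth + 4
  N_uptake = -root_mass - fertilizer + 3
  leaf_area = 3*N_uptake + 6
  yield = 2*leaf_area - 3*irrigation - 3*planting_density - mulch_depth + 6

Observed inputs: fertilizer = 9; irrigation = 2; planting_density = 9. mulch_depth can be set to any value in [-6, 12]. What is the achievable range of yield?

-177 to 129

Substituting into the N_uptake equation gives N_uptake = 3*mulch_depth - 10.
Substituting into the leaf_area equation gives leaf_area = 9*mulch_depth - 24.
Substituting into the yield equation gives yield = 17*mulch_depth - 75.
Linear in mulch_depth, so extremes are at the endpoints: mulch_depth = -6 gives yield = -177; mulch_depth = 12 gives yield = 129.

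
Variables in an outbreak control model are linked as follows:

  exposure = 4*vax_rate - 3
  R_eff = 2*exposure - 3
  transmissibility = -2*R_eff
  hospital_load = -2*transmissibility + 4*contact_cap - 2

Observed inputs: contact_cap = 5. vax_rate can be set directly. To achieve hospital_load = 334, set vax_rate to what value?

Substituting into the R_eff equation gives R_eff = 8*vax_rate - 9.
So transmissibility = -16*vax_rate + 18.
Substituting into the hospital_load equation gives hospital_load = 32*vax_rate - 18.
Solve 32*vax_rate - 18 = 334: vax_rate = (334 + 18) / 32 = 11.

vax_rate = 11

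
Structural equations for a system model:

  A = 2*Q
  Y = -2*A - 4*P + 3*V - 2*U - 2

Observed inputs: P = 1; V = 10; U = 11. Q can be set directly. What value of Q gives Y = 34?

Q = -8

Substituting into the Y equation gives Y = -4*Q + 2.
Solve -4*Q + 2 = 34: Q = (34 - 2) / -4 = -8.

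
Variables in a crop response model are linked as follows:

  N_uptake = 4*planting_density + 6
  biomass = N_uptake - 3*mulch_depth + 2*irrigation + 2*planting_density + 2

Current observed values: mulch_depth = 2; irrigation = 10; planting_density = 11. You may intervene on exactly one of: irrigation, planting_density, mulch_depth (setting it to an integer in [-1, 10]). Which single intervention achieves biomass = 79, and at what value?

Intervening on irrigation: biomass = 2*irrigation + 68. Reaching 79 requires irrigation = 11/2, not an integer.
Intervening on planting_density: biomass = 6*planting_density + 22. Reaching 79 requires planting_density = 19/2, not an integer.
Intervening on mulch_depth: with other inputs at their observed values, biomass = -3*mulch_depth + 94. Solving for 79 gives mulch_depth = 5, within [-1, 10].

set mulch_depth = 5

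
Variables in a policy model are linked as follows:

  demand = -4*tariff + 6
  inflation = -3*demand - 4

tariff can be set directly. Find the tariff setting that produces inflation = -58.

tariff = -3

Substituting into the inflation equation gives inflation = 12*tariff - 22.
Solve 12*tariff - 22 = -58: tariff = (-58 + 22) / 12 = -3.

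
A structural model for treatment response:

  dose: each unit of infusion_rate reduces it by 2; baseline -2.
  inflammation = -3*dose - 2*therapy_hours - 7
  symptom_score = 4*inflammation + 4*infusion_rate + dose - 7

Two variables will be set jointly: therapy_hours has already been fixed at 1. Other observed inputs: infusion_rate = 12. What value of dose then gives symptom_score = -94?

dose = 9

With therapy_hours held at 1:
Intervening on dose fixes its value directly, overriding its dependence on infusion_rate.
Substituting into the inflammation equation gives inflammation = -3*dose - 9.
This gives symptom_score = -11*dose + 5.
Solve -11*dose + 5 = -94: dose = (-94 - 5) / -11 = 9.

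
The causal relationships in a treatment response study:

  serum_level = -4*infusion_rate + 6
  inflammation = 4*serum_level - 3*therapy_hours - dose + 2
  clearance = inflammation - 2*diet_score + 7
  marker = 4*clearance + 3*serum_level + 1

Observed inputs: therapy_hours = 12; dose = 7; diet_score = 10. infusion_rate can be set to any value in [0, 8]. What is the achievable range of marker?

Substituting into the inflammation equation gives inflammation = -16*infusion_rate - 17.
So clearance = -16*infusion_rate - 30.
So marker = -76*infusion_rate - 101.
Linear in infusion_rate, so extremes are at the endpoints: infusion_rate = 0 gives marker = -101; infusion_rate = 8 gives marker = -709.

-709 to -101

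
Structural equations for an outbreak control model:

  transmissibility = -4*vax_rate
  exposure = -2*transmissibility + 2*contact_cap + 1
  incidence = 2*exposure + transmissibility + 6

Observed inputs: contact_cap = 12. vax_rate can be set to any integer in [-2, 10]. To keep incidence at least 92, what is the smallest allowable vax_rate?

vax_rate = 3

Substituting into the exposure equation gives exposure = 8*vax_rate + 25.
This gives incidence = 12*vax_rate + 56.
Require 12*vax_rate + 56 ≥ 92, so vax_rate ≥ 3.
The smallest integer in [-2, 10] satisfying this is 3.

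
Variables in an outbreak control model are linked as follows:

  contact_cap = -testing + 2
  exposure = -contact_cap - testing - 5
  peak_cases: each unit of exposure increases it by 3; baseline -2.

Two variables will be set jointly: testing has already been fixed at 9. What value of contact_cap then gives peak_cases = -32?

With testing held at 9:
Intervening on contact_cap fixes its value directly, overriding its dependence on testing.
Substituting into the exposure equation gives exposure = -contact_cap - 14.
Substituting into the peak_cases equation gives peak_cases = -3*contact_cap - 44.
Solve -3*contact_cap - 44 = -32: contact_cap = (-32 + 44) / -3 = -4.

contact_cap = -4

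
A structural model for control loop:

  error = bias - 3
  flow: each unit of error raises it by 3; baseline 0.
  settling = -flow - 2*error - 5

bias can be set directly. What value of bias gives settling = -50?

Substituting into the flow equation gives flow = 3*bias - 9.
This gives settling = -5*bias + 10.
Solve -5*bias + 10 = -50: bias = (-50 - 10) / -5 = 12.

bias = 12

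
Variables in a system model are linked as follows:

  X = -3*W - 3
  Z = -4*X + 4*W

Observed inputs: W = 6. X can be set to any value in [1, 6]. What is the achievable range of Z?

Intervening on X fixes its value directly, overriding its dependence on W.
Substituting into the Z equation gives Z = -4*X + 24.
Linear in X, so extremes are at the endpoints: X = 1 gives Z = 20; X = 6 gives Z = 0.

0 to 20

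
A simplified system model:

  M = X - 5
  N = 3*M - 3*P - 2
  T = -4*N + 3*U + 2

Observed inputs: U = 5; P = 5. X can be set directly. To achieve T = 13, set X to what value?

X = 11

Substituting into the N equation gives N = 3*X - 32.
Substituting into the T equation gives T = -12*X + 145.
Solve -12*X + 145 = 13: X = (13 - 145) / -12 = 11.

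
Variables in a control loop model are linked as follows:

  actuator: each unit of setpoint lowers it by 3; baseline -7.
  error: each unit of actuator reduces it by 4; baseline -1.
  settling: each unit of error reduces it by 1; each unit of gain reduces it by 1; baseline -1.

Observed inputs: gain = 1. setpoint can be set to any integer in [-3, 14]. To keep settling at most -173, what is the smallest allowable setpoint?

setpoint = 12

Substituting into the error equation gives error = 12*setpoint + 27.
settling becomes -12*setpoint - 29.
Require -12*setpoint - 29 ≤ -173, so setpoint ≥ 12.
The smallest integer in [-3, 14] satisfying this is 12.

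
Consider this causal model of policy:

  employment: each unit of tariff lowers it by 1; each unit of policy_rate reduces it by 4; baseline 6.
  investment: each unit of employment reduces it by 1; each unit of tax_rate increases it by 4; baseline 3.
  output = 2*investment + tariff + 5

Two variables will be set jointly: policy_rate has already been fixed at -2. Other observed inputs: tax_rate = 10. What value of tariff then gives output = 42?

tariff = -7

With policy_rate held at -2:
Substituting into the employment equation gives employment = -tariff + 14.
So investment = tariff + 29.
This gives output = 3*tariff + 63.
Solve 3*tariff + 63 = 42: tariff = (42 - 63) / 3 = -7.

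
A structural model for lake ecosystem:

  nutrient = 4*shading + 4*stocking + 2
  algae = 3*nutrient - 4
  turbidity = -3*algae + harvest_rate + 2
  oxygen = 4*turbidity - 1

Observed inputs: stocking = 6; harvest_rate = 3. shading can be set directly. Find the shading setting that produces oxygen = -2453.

shading = 11

Substituting into the nutrient equation gives nutrient = 4*shading + 26.
So algae = 12*shading + 74.
Substituting into the turbidity equation gives turbidity = -36*shading - 217.
This gives oxygen = -144*shading - 869.
Solve -144*shading - 869 = -2453: shading = (-2453 + 869) / -144 = 11.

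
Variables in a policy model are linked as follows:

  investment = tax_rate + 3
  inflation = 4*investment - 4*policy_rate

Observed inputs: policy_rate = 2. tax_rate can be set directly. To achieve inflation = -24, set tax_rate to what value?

tax_rate = -7

Substituting into the inflation equation gives inflation = 4*tax_rate + 4.
Solve 4*tax_rate + 4 = -24: tax_rate = (-24 - 4) / 4 = -7.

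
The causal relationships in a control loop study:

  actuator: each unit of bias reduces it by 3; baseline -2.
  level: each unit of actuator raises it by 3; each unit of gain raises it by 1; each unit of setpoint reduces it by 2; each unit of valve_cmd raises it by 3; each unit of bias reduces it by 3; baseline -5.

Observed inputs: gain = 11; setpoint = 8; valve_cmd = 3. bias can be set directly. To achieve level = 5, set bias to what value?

bias = -1

Substituting into the level equation gives level = -12*bias - 7.
Solve -12*bias - 7 = 5: bias = (5 + 7) / -12 = -1.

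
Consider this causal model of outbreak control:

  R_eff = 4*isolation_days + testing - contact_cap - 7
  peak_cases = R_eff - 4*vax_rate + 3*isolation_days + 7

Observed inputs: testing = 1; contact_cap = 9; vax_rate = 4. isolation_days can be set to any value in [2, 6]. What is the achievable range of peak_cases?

Substituting into the R_eff equation gives R_eff = 4*isolation_days - 15.
So peak_cases = 7*isolation_days - 24.
Linear in isolation_days, so extremes are at the endpoints: isolation_days = 2 gives peak_cases = -10; isolation_days = 6 gives peak_cases = 18.

-10 to 18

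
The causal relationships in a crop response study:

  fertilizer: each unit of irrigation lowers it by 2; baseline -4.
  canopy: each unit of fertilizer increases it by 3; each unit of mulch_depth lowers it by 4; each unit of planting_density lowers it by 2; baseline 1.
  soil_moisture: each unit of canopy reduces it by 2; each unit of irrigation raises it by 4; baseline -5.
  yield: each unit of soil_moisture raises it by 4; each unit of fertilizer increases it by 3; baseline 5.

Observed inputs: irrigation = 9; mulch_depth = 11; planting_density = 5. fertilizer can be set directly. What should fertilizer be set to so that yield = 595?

Intervening on fertilizer fixes its value directly, overriding its dependence on irrigation.
Substituting into the canopy equation gives canopy = 3*fertilizer - 53.
This gives soil_moisture = -6*fertilizer + 137.
Substituting into the yield equation gives yield = -21*fertilizer + 553.
Solve -21*fertilizer + 553 = 595: fertilizer = (595 - 553) / -21 = -2.

fertilizer = -2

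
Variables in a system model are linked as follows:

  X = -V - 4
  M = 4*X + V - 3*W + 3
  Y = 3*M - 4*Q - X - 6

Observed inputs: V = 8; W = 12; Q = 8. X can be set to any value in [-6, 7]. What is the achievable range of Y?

-179 to -36

Intervening on X fixes its value directly, overriding its dependence on V.
Substituting into the M equation gives M = 4*X - 25.
So Y = 11*X - 113.
Linear in X, so extremes are at the endpoints: X = -6 gives Y = -179; X = 7 gives Y = -36.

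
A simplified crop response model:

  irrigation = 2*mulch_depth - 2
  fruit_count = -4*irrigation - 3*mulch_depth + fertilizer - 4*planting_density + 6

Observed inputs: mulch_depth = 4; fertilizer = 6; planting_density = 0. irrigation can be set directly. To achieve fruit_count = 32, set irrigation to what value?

irrigation = -8

Intervening on irrigation fixes its value directly, overriding its dependence on mulch_depth.
Substituting into the fruit_count equation gives fruit_count = -4*irrigation.
Solve -4*irrigation = 32: irrigation = 32 / -4 = -8.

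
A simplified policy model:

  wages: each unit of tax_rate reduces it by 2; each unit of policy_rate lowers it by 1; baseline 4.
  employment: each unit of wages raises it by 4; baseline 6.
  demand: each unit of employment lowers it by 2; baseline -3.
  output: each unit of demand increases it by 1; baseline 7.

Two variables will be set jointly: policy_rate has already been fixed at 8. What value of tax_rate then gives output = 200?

tax_rate = 11

With policy_rate held at 8:
Substituting into the wages equation gives wages = -2*tax_rate - 4.
Substituting into the employment equation gives employment = -8*tax_rate - 10.
Substituting into the demand equation gives demand = 16*tax_rate + 17.
Substituting into the output equation gives output = 16*tax_rate + 24.
Solve 16*tax_rate + 24 = 200: tax_rate = (200 - 24) / 16 = 11.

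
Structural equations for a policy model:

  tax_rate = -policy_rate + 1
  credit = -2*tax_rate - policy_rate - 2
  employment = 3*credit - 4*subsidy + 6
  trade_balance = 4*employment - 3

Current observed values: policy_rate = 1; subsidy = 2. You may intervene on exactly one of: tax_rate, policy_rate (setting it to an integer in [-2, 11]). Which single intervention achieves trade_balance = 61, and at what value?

set policy_rate = 10

Intervening on tax_rate: trade_balance = -24*tax_rate - 47. Reaching 61 requires tax_rate = -9/2, not an integer.
Intervening on policy_rate: with other inputs at their observed values, trade_balance = 12*policy_rate - 59. Solving for 61 gives policy_rate = 10, within [-2, 11].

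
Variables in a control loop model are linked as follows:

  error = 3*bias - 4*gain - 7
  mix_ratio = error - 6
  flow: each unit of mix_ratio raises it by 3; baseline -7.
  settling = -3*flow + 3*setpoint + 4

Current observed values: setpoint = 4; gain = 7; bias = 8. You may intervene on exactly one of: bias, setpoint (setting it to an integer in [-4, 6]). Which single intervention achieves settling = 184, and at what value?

Intervening on bias: settling = -27*bias + 406. Reaching 184 requires bias = 74/9, not an integer.
Intervening on setpoint: with other inputs at their observed values, settling = 3*setpoint + 178. Solving for 184 gives setpoint = 2, within [-4, 6].

set setpoint = 2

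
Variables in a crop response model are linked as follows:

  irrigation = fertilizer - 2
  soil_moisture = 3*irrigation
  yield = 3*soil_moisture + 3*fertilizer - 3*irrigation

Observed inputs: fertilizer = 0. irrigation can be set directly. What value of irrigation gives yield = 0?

irrigation = 0

Intervening on irrigation fixes its value directly, overriding its dependence on fertilizer.
Substituting into the yield equation gives yield = 6*irrigation.
Solve 6*irrigation = 0: irrigation = 0 / 6 = 0.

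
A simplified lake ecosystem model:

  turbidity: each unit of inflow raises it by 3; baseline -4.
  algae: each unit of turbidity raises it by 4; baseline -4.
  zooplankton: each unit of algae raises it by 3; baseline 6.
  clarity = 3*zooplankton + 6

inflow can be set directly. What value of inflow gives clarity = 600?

Substituting into the algae equation gives algae = 12*inflow - 20.
Substituting into the zooplankton equation gives zooplankton = 36*inflow - 54.
Substituting into the clarity equation gives clarity = 108*inflow - 156.
Solve 108*inflow - 156 = 600: inflow = (600 + 156) / 108 = 7.

inflow = 7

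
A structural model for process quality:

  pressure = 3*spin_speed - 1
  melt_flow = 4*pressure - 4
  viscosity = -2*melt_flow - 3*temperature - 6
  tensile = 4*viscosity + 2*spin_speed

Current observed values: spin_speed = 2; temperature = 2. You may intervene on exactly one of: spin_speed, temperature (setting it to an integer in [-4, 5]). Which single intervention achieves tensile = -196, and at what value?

set temperature = 4

Intervening on spin_speed: tensile = -94*spin_speed + 16. Reaching -196 requires spin_speed = 106/47, not an integer.
Intervening on temperature: with other inputs at their observed values, tensile = -12*temperature - 148. Solving for -196 gives temperature = 4, within [-4, 5].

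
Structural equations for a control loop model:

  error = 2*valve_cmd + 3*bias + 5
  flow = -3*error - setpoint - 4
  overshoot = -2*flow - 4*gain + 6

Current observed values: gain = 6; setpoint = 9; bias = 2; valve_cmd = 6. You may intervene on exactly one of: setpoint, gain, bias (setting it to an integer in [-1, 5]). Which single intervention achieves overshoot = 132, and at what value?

Intervening on setpoint: with other inputs at their observed values, overshoot = 2*setpoint + 128. Solving for 132 gives setpoint = 2, within [-1, 5].
Intervening on gain: overshoot = -4*gain + 170. Reaching 132 requires gain = 19/2, not an integer.
Intervening on bias: overshoot = 18*bias + 110. Reaching 132 requires bias = 11/9, not an integer.

set setpoint = 2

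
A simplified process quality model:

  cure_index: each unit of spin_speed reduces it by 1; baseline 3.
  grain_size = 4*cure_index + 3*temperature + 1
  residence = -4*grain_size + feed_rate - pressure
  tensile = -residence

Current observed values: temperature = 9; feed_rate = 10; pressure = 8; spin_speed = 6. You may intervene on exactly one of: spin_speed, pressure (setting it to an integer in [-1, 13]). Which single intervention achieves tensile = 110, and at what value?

Intervening on spin_speed: with other inputs at their observed values, tensile = -16*spin_speed + 158. Solving for 110 gives spin_speed = 3, within [-1, 13].
Intervening on pressure: tensile = pressure + 54. Reaching 110 requires pressure = 56, outside [-1, 13].

set spin_speed = 3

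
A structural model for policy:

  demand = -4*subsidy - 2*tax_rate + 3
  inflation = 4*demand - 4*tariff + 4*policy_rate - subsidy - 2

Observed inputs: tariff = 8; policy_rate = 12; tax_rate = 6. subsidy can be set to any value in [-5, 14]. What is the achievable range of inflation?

Substituting into the demand equation gives demand = -4*subsidy - 9.
Substituting into the inflation equation gives inflation = -17*subsidy - 22.
Linear in subsidy, so extremes are at the endpoints: subsidy = -5 gives inflation = 63; subsidy = 14 gives inflation = -260.

-260 to 63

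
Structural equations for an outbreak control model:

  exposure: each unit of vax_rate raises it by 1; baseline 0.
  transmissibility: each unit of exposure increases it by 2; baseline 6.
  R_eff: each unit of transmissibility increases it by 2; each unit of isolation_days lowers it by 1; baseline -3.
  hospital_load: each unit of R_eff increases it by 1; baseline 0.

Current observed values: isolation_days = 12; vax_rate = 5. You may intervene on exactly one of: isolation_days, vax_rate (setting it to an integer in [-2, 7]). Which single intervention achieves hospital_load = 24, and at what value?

Intervening on isolation_days: with other inputs at their observed values, hospital_load = -isolation_days + 29. Solving for 24 gives isolation_days = 5, within [-2, 7].
Intervening on vax_rate: hospital_load = 4*vax_rate - 3. Reaching 24 requires vax_rate = 27/4, not an integer.

set isolation_days = 5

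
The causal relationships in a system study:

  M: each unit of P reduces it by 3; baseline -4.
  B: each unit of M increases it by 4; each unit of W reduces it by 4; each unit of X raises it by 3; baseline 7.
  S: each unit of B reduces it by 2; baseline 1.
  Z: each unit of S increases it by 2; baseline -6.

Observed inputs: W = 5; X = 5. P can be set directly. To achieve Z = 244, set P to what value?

P = 4

Substituting into the B equation gives B = -12*P - 14.
Substituting into the S equation gives S = 24*P + 29.
Substituting into the Z equation gives Z = 48*P + 52.
Solve 48*P + 52 = 244: P = (244 - 52) / 48 = 4.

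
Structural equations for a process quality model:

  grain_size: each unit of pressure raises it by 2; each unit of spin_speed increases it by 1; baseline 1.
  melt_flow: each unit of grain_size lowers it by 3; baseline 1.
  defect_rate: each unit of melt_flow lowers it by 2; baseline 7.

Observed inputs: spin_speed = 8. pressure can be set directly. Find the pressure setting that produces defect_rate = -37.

Substituting into the grain_size equation gives grain_size = 2*pressure + 9.
Substituting into the melt_flow equation gives melt_flow = -6*pressure - 26.
Substituting into the defect_rate equation gives defect_rate = 12*pressure + 59.
Solve 12*pressure + 59 = -37: pressure = (-37 - 59) / 12 = -8.

pressure = -8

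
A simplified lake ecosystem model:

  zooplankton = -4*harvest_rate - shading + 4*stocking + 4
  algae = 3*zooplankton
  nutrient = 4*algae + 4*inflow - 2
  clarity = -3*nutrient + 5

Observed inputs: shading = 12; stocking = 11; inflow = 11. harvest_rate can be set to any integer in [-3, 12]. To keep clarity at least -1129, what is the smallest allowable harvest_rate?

Substituting into the zooplankton equation gives zooplankton = -4*harvest_rate + 36.
algae becomes -12*harvest_rate + 108.
Substituting into the nutrient equation gives nutrient = -48*harvest_rate + 474.
Substituting into the clarity equation gives clarity = 144*harvest_rate - 1417.
Require 144*harvest_rate - 1417 ≥ -1129, so harvest_rate ≥ 2.
The smallest integer in [-3, 12] satisfying this is 2.

harvest_rate = 2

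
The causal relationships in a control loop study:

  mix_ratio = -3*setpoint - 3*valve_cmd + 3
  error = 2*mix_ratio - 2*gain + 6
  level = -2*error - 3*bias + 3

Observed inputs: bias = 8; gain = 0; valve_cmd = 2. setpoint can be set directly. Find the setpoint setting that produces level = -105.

Substituting into the mix_ratio equation gives mix_ratio = -3*setpoint - 3.
Substituting into the error equation gives error = -6*setpoint.
Substituting into the level equation gives level = 12*setpoint - 21.
Solve 12*setpoint - 21 = -105: setpoint = (-105 + 21) / 12 = -7.

setpoint = -7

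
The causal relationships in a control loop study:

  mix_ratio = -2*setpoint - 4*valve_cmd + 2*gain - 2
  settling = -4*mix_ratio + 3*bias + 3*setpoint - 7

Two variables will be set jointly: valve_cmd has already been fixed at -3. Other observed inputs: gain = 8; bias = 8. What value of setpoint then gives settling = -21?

With valve_cmd held at -3:
Substituting into the mix_ratio equation gives mix_ratio = -2*setpoint + 26.
This gives settling = 11*setpoint - 87.
Solve 11*setpoint - 87 = -21: setpoint = (-21 + 87) / 11 = 6.

setpoint = 6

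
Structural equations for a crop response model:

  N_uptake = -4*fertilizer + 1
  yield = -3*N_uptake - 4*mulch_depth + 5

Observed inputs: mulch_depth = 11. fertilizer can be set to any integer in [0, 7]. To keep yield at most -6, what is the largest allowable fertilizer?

fertilizer = 3

Substituting into the yield equation gives yield = 12*fertilizer - 42.
Require 12*fertilizer - 42 ≤ -6, so fertilizer ≤ 3.
The largest integer in [0, 7] satisfying this is 3.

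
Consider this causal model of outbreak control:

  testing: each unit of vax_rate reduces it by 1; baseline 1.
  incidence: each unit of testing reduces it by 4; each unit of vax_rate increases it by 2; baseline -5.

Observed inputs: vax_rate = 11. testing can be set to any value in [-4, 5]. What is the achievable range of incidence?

-3 to 33

Intervening on testing fixes its value directly, overriding its dependence on vax_rate.
Substituting into the incidence equation gives incidence = -4*testing + 17.
Linear in testing, so extremes are at the endpoints: testing = -4 gives incidence = 33; testing = 5 gives incidence = -3.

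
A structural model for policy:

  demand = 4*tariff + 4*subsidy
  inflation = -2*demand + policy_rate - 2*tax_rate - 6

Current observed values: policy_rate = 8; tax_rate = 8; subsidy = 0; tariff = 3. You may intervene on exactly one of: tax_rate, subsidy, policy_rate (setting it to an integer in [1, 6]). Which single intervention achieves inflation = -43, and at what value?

Intervening on tax_rate: inflation = -2*tax_rate - 22. Reaching -43 requires tax_rate = 21/2, not an integer.
Intervening on subsidy: inflation = -8*subsidy - 38. Reaching -43 requires subsidy = 5/8, not an integer.
Intervening on policy_rate: with other inputs at their observed values, inflation = policy_rate - 46. Solving for -43 gives policy_rate = 3, within [1, 6].

set policy_rate = 3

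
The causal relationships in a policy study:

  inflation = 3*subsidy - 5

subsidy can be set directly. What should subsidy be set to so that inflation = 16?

subsidy = 7

Solve 3*subsidy - 5 = 16: subsidy = (16 + 5) / 3 = 7.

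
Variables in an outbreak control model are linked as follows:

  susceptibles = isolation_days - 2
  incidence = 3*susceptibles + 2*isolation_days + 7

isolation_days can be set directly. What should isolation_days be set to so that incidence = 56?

Substituting into the incidence equation gives incidence = 5*isolation_days + 1.
Solve 5*isolation_days + 1 = 56: isolation_days = (56 - 1) / 5 = 11.

isolation_days = 11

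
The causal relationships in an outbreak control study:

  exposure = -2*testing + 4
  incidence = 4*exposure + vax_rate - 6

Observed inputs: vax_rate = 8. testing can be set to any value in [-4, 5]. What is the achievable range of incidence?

Substituting into the incidence equation gives incidence = -8*testing + 18.
Linear in testing, so extremes are at the endpoints: testing = -4 gives incidence = 50; testing = 5 gives incidence = -22.

-22 to 50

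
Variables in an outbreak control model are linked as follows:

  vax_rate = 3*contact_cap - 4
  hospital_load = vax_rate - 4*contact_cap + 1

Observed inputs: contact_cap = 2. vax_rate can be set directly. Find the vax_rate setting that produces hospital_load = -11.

Intervening on vax_rate fixes its value directly, overriding its dependence on contact_cap.
Substituting into the hospital_load equation gives hospital_load = vax_rate - 7.
Solve vax_rate - 7 = -11: vax_rate = (-11 + 7) / 1 = -4.

vax_rate = -4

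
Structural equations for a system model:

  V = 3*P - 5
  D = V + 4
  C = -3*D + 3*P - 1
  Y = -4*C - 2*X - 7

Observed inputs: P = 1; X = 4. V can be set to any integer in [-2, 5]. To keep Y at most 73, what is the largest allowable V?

Intervening on V fixes its value directly, overriding its dependence on P.
Substituting into the C equation gives C = -3*V - 10.
So Y = 12*V + 25.
Require 12*V + 25 ≤ 73, so V ≤ 4.
The largest integer in [-2, 5] satisfying this is 4.

V = 4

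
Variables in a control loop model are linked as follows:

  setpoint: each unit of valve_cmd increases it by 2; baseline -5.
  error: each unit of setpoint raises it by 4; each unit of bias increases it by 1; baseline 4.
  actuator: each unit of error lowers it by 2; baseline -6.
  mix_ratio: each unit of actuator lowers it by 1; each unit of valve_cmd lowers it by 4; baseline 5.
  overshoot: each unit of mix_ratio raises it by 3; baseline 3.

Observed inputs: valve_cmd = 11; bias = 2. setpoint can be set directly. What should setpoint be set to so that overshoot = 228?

Intervening on setpoint fixes its value directly, overriding its dependence on valve_cmd.
Substituting into the error equation gives error = 4*setpoint + 6.
Substituting into the actuator equation gives actuator = -8*setpoint - 18.
Substituting into the mix_ratio equation gives mix_ratio = 8*setpoint - 21.
overshoot becomes 24*setpoint - 60.
Solve 24*setpoint - 60 = 228: setpoint = (228 + 60) / 24 = 12.

setpoint = 12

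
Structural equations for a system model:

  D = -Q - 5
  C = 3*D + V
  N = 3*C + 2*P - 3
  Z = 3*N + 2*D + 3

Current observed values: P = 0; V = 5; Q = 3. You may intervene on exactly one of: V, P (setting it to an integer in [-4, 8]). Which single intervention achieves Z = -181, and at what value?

set P = 2

Intervening on V: Z = 9*V - 238. Reaching -181 requires V = 19/3, not an integer.
Intervening on P: with other inputs at their observed values, Z = 6*P - 193. Solving for -181 gives P = 2, within [-4, 8].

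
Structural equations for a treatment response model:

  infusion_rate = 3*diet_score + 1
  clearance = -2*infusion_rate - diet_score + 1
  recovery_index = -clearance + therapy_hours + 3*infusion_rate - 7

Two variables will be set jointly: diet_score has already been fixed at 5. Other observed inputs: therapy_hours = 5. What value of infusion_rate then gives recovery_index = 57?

infusion_rate = 11

With diet_score held at 5:
Intervening on infusion_rate fixes its value directly, overriding its dependence on diet_score.
Substituting into the clearance equation gives clearance = -2*infusion_rate - 4.
This gives recovery_index = 5*infusion_rate + 2.
Solve 5*infusion_rate + 2 = 57: infusion_rate = (57 - 2) / 5 = 11.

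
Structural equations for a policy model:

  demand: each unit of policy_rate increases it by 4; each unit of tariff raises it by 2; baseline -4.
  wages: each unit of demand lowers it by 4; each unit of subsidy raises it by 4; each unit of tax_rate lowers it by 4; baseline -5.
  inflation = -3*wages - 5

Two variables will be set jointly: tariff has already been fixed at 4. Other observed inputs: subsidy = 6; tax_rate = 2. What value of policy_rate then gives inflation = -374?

With tariff held at 4:
Substituting into the demand equation gives demand = 4*policy_rate + 4.
Substituting into the wages equation gives wages = -16*policy_rate - 5.
inflation becomes 48*policy_rate + 10.
Solve 48*policy_rate + 10 = -374: policy_rate = (-374 - 10) / 48 = -8.

policy_rate = -8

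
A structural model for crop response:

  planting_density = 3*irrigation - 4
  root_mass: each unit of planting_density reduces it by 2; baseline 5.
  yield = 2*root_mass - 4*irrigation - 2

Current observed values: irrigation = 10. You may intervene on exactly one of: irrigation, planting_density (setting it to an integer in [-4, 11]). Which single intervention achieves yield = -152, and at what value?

Intervening on irrigation: with other inputs at their observed values, yield = -16*irrigation + 24. Solving for -152 gives irrigation = 11, within [-4, 11].
Intervening on planting_density: yield = -4*planting_density - 32. Reaching -152 requires planting_density = 30, outside [-4, 11].

set irrigation = 11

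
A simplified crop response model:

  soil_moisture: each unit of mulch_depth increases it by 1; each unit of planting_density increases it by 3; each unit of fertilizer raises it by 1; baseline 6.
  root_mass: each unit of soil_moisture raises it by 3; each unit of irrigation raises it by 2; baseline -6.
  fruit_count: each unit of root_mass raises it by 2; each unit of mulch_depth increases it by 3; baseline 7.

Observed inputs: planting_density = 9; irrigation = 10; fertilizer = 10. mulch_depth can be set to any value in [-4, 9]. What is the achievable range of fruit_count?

Substituting into the soil_moisture equation gives soil_moisture = mulch_depth + 43.
Substituting into the root_mass equation gives root_mass = 3*mulch_depth + 143.
Substituting into the fruit_count equation gives fruit_count = 9*mulch_depth + 293.
Linear in mulch_depth, so extremes are at the endpoints: mulch_depth = -4 gives fruit_count = 257; mulch_depth = 9 gives fruit_count = 374.

257 to 374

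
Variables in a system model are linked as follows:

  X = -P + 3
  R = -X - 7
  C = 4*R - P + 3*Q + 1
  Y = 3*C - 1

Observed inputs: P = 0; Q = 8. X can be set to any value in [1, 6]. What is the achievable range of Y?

-82 to -22

Intervening on X fixes its value directly, overriding its dependence on P.
Substituting into the C equation gives C = -4*X - 3.
This gives Y = -12*X - 10.
Linear in X, so extremes are at the endpoints: X = 1 gives Y = -22; X = 6 gives Y = -82.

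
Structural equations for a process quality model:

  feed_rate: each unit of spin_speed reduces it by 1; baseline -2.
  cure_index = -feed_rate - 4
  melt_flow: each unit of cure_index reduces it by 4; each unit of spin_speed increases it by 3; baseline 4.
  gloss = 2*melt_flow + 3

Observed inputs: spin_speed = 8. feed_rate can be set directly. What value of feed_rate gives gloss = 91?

feed_rate = 0

Intervening on feed_rate fixes its value directly, overriding its dependence on spin_speed.
Substituting into the melt_flow equation gives melt_flow = 4*feed_rate + 44.
Substituting into the gloss equation gives gloss = 8*feed_rate + 91.
Solve 8*feed_rate + 91 = 91: feed_rate = (91 - 91) / 8 = 0.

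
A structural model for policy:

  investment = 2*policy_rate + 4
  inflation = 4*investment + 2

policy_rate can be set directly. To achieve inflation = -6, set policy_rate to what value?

Substituting into the inflation equation gives inflation = 8*policy_rate + 18.
Solve 8*policy_rate + 18 = -6: policy_rate = (-6 - 18) / 8 = -3.

policy_rate = -3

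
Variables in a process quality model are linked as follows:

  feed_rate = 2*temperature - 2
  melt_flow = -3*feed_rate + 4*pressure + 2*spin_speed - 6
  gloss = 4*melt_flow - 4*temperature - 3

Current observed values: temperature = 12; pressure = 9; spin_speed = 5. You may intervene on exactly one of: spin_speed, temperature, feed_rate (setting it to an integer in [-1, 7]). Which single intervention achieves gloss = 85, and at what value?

set feed_rate = 2

Intervening on spin_speed: gloss = 8*spin_speed - 195. Reaching 85 requires spin_speed = 35, outside [-1, 7].
Intervening on temperature: gloss = -28*temperature + 181. Reaching 85 requires temperature = 24/7, not an integer.
Intervening on feed_rate: with other inputs at their observed values, gloss = -12*feed_rate + 109. Solving for 85 gives feed_rate = 2, within [-1, 7].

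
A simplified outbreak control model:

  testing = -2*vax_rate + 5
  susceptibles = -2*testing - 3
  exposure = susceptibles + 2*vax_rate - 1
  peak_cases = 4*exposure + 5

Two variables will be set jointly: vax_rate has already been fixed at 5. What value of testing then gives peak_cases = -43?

testing = 9

With vax_rate held at 5:
Intervening on testing fixes its value directly, overriding its dependence on vax_rate.
Substituting into the exposure equation gives exposure = -2*testing + 6.
Substituting into the peak_cases equation gives peak_cases = -8*testing + 29.
Solve -8*testing + 29 = -43: testing = (-43 - 29) / -8 = 9.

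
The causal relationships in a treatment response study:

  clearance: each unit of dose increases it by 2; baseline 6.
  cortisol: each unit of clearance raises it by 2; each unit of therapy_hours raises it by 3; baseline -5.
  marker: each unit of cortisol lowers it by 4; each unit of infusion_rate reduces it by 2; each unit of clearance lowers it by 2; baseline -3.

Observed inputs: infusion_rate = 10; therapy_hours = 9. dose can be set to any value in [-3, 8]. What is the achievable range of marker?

Substituting into the cortisol equation gives cortisol = 4*dose + 34.
Substituting into the marker equation gives marker = -20*dose - 171.
Linear in dose, so extremes are at the endpoints: dose = -3 gives marker = -111; dose = 8 gives marker = -331.

-331 to -111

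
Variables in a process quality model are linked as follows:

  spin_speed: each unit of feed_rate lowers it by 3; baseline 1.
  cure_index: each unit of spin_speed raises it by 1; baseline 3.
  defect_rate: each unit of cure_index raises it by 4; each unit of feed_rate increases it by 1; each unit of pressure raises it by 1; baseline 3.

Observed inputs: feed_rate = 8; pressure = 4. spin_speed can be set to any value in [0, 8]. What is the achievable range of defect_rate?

Intervening on spin_speed fixes its value directly, overriding its dependence on feed_rate.
Substituting into the defect_rate equation gives defect_rate = 4*spin_speed + 27.
Linear in spin_speed, so extremes are at the endpoints: spin_speed = 0 gives defect_rate = 27; spin_speed = 8 gives defect_rate = 59.

27 to 59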